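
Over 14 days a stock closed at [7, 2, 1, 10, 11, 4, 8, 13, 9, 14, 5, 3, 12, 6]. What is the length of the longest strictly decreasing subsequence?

Negate each value so 'decreasing' becomes 'increasing', then run patience tails on the negated sequence:
-7 → extends → [-7]
-2 → extends → [-7, -2]
-1 → extends → [-7, -2, -1]
-10 → replaces -7 → [-10, -2, -1]
-11 → replaces -10 → [-11, -2, -1]
-4 → replaces -2 → [-11, -4, -1]
-8 → replaces -4 → [-11, -8, -1]
-13 → replaces -11 → [-13, -8, -1]
-9 → replaces -8 → [-13, -9, -1]
-14 → replaces -13 → [-14, -9, -1]
-5 → replaces -1 → [-14, -9, -5]
-3 → extends → [-14, -9, -5, -3]
-12 → replaces -9 → [-14, -12, -5, -3]
-6 → replaces -5 → [-14, -12, -6, -3]
Four tails, so the longest strictly decreasing subsequence of the original has length 4.

4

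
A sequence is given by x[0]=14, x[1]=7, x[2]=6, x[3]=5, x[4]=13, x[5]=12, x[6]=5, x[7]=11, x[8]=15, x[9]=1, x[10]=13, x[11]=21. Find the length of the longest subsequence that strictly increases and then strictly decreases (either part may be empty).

inc[i] = longest strictly increasing subsequence ending at i; dec[i] = longest strictly decreasing subsequence starting at i:
i:      0  1  2  3  4  5  6  7  8  9 10 11
x[i]:  14  7  6  5 13 12  5 11 15  1 13 21
inc:    1  1  1  1  2  2  1  2  3  1  3  4
dec:    5  4  3  2  4  3  2  2  2  1  1  1
Best peak at i=0 (value 14): inc=1, dec=5, length 1+5−1 = 5.

5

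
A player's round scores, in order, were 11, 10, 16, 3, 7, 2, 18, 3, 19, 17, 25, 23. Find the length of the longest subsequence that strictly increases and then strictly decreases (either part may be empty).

6

inc[i] = longest strictly increasing subsequence ending at i; dec[i] = longest strictly decreasing subsequence starting at i:
i:      1  2  3  4  5  6  7  8  9 10 11 12
a[i]:  11 10 16  3  7  2 18  3 19 17 25 23
inc:    1  1  2  1  2  1  3  2  4  3  5  5
dec:    4  3  3  2  2  1  2  1  2  1  2  1
Best peak at i=11 (value 25): inc=5, dec=2, length 5+2−1 = 6.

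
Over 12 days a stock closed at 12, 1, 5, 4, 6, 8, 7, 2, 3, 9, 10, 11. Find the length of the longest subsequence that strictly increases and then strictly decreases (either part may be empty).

7

inc[i] = longest strictly increasing subsequence ending at i; dec[i] = longest strictly decreasing subsequence starting at i:
i:      1  2  3  4  5  6  7  8  9 10 11 12
a[i]:  12  1  5  4  6  8  7  2  3  9 10 11
inc:    1  1  2  2  3  4  4  2  3  5  6  7
dec:    4  1  3  2  2  3  2  1  1  1  1  1
Best peak at i=12 (value 11): inc=7, dec=1, length 7+1−1 = 7.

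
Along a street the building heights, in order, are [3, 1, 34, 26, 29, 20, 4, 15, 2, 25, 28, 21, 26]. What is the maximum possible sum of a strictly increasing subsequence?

Let S[i] be the best sum of a strictly increasing subsequence ending at i:
i:      1  2  3  4  5  6  7  8  9 10 11 12 13
a[i]:   3  1 34 26 29 20  4 15  2 25 28 21 26
S:      3  1 37 29 58 23  7 22  3 48 76 44 74
Maximum is 76 (e.g. 3 + 20 + 25 + 28).

76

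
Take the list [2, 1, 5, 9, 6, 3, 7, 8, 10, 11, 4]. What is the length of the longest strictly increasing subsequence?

7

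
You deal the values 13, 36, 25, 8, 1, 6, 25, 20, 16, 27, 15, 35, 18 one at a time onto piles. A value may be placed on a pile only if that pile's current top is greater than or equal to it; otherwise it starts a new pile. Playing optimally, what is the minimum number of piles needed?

Place each on the leftmost legal pile:
13 → new pile 1 (tops now [13])
36 → new pile 2 (tops now [13, 36])
25 → pile 2 (tops now [13, 25])
8 → pile 1 (tops now [8, 25])
1 → pile 1 (tops now [1, 25])
6 → pile 2 (tops now [1, 6])
25 → new pile 3 (tops now [1, 6, 25])
20 → pile 3 (tops now [1, 6, 20])
16 → pile 3 (tops now [1, 6, 16])
27 → new pile 4 (tops now [1, 6, 16, 27])
15 → pile 3 (tops now [1, 6, 15, 27])
35 → new pile 5 (tops now [1, 6, 15, 27, 35])
18 → pile 4 (tops now [1, 6, 15, 18, 35])
Five piles.

5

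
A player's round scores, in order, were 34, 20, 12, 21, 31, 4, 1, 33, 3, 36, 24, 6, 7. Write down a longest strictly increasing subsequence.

20, 21, 31, 33, 36

Patience tails give the LIS length; then backtrack through the dp parents:
34 → extends → [34]
20 → replaces 34 → [20]
12 → replaces 20 → [12]
21 → extends → [12, 21]
31 → extends → [12, 21, 31]
4 → replaces 12 → [4, 21, 31]
1 → replaces 4 → [1, 21, 31]
33 → extends → [1, 21, 31, 33]
3 → replaces 21 → [1, 3, 31, 33]
36 → extends → [1, 3, 31, 33, 36]
24 → replaces 31 → [1, 3, 24, 33, 36]
6 → replaces 24 → [1, 3, 6, 33, 36]
7 → replaces 33 → [1, 3, 6, 7, 36]
Length 5; one witness is 20, 21, 31, 33, 36.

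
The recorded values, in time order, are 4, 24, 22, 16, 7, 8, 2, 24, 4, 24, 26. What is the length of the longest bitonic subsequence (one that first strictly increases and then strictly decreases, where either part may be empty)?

inc[i] = longest strictly increasing subsequence ending at i; dec[i] = longest strictly decreasing subsequence starting at i:
i:      1  2  3  4  5  6  7  8  9 10 11
a[i]:   4 24 22 16  7  8  2 24  4 24 26
inc:    1  2  2  2  2  3  1  4  2  4  5
dec:    2  5  4  3  2  2  1  2  1  1  1
Best peak at i=2 (value 24): inc=2, dec=5, length 2+5−1 = 6.

6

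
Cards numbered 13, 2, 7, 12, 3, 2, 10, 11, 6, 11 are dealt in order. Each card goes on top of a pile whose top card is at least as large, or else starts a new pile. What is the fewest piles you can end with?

Place each on the leftmost legal pile:
13 → new pile 1 (tops now [13])
2 → pile 1 (tops now [2])
7 → new pile 2 (tops now [2, 7])
12 → new pile 3 (tops now [2, 7, 12])
3 → pile 2 (tops now [2, 3, 12])
2 → pile 1 (tops now [2, 3, 12])
10 → pile 3 (tops now [2, 3, 10])
11 → new pile 4 (tops now [2, 3, 10, 11])
6 → pile 3 (tops now [2, 3, 6, 11])
11 → pile 4 (tops now [2, 3, 6, 11])
Four piles.

4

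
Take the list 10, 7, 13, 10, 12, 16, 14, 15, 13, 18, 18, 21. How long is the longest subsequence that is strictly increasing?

Let dp[i] be the length of the longest such subsequence ending at index i:
i:      1  2  3  4  5  6  7  8  9 10 11 12
a[i]:  10  7 13 10 12 16 14 15 13 18 18 21
dp:     1  1  2  2  3  4  4  5  4  6  6  7
Maximum dp value is 7.

7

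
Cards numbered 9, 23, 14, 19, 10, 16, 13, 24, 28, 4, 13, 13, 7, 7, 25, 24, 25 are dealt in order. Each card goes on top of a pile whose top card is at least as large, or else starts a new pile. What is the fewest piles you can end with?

5

The minimum number of non-increasing subsequences covering a sequence equals the length of its longest strictly increasing subsequence.
LIS length is 5 (e.g. 9, 14, 19, 24, 28), so 5 piles are needed.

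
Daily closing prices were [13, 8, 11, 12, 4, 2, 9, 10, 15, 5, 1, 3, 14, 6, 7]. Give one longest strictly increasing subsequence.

8, 11, 12, 15

Patience tails give the LIS length; then backtrack through the dp parents:
13 → extends → [13]
8 → replaces 13 → [8]
11 → extends → [8, 11]
12 → extends → [8, 11, 12]
4 → replaces 8 → [4, 11, 12]
2 → replaces 4 → [2, 11, 12]
9 → replaces 11 → [2, 9, 12]
10 → replaces 12 → [2, 9, 10]
15 → extends → [2, 9, 10, 15]
5 → replaces 9 → [2, 5, 10, 15]
1 → replaces 2 → [1, 5, 10, 15]
3 → replaces 5 → [1, 3, 10, 15]
14 → replaces 15 → [1, 3, 10, 14]
6 → replaces 10 → [1, 3, 6, 14]
7 → replaces 14 → [1, 3, 6, 7]
Length 4; one witness is 8, 11, 12, 15.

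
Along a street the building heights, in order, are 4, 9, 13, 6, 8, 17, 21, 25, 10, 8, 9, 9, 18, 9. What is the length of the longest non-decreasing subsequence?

7

Track the smallest tail for each achievable length (allowing ties):
4 → extends → [4]
9 → extends → [4, 9]
13 → extends → [4, 9, 13]
6 → replaces 9 → [4, 6, 13]
8 → replaces 13 → [4, 6, 8]
17 → extends → [4, 6, 8, 17]
21 → extends → [4, 6, 8, 17, 21]
25 → extends → [4, 6, 8, 17, 21, 25]
10 → replaces 17 → [4, 6, 8, 10, 21, 25]
8 → replaces 10 → [4, 6, 8, 8, 21, 25]
9 → replaces 21 → [4, 6, 8, 8, 9, 25]
9 → replaces 25 → [4, 6, 8, 8, 9, 9]
18 → extends → [4, 6, 8, 8, 9, 9, 18]
9 → replaces 18 → [4, 6, 8, 8, 9, 9, 9]
Seven tails, so the longest non-decreasing subsequence has length 7 (e.g. 4, 6, 8, 8, 9, 9, 18).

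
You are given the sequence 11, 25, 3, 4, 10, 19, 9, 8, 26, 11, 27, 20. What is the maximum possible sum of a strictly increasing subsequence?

89

Let S[i] be the best sum of a strictly increasing subsequence ending at i:
i:      1  2  3  4  5  6  7  8  9 10 11 12
a[i]:  11 25  3  4 10 19  9  8 26 11 27 20
S:     11 36  3  7 17 36 16 15 62 28 89 56
Maximum is 89 (e.g. 3 + 4 + 10 + 19 + 26 + 27).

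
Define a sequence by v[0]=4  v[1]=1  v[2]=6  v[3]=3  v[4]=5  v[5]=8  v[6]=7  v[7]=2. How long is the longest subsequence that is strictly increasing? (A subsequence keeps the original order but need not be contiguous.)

Let dp[i] be the length of the longest such subsequence ending at index i:
i:     0 1 2 3 4 5 6 7
v[i]:  4 1 6 3 5 8 7 2
dp:    1 1 2 2 3 4 4 2
Maximum dp value is 4.

4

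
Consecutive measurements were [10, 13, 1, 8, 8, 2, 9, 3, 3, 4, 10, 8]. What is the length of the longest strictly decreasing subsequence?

Let dp[i] be the longest strictly decreasing subsequence ending at i:
i:      1  2  3  4  5  6  7  8  9 10 11 12
a[i]:  10 13  1  8  8  2  9  3  3  4 10  8
dp:     1  1  2  2  2  3  2  3  3  3  2  3
Maximum is 3.

3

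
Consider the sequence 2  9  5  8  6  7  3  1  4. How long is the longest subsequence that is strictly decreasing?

5

Negate each value so 'decreasing' becomes 'increasing', then run patience tails on the negated sequence:
-2 → extends → [-2]
-9 → replaces -2 → [-9]
-5 → extends → [-9, -5]
-8 → replaces -5 → [-9, -8]
-6 → extends → [-9, -8, -6]
-7 → replaces -6 → [-9, -8, -7]
-3 → extends → [-9, -8, -7, -3]
-1 → extends → [-9, -8, -7, -3, -1]
-4 → replaces -3 → [-9, -8, -7, -4, -1]
Five tails, so the longest strictly decreasing subsequence of the original has length 5.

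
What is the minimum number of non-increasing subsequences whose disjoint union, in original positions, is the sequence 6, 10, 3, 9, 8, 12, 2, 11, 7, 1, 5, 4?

The minimum number of non-increasing subsequences covering a sequence equals the length of its longest strictly increasing subsequence.
LIS length is 3 (e.g. 6, 10, 12), so 3 piles are needed.

3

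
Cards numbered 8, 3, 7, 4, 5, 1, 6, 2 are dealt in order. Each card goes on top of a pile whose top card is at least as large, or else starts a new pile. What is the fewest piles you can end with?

4

Place each on the leftmost legal pile:
8 → new pile 1 (tops now [8])
3 → pile 1 (tops now [3])
7 → new pile 2 (tops now [3, 7])
4 → pile 2 (tops now [3, 4])
5 → new pile 3 (tops now [3, 4, 5])
1 → pile 1 (tops now [1, 4, 5])
6 → new pile 4 (tops now [1, 4, 5, 6])
2 → pile 2 (tops now [1, 2, 5, 6])
Four piles.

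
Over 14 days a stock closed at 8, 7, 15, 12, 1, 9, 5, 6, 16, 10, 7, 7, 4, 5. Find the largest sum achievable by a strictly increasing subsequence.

Let S[i] be the best sum of a strictly increasing subsequence ending at i:
i:      1  2  3  4  5  6  7  8  9 10 11 12 13 14
a[i]:   8  7 15 12  1  9  5  6 16 10  7  7  4  5
S:      8  7 23 20  1 17  6 12 39 27 19 19  5 10
Maximum is 39 (e.g. 8 + 15 + 16).

39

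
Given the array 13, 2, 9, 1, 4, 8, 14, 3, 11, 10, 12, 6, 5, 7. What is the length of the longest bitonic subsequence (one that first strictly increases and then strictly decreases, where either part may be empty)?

8

inc[i] = longest strictly increasing subsequence ending at i; dec[i] = longest strictly decreasing subsequence starting at i:
i:      1  2  3  4  5  6  7  8  9 10 11 12 13 14
a[i]:  13  2  9  1  4  8 14  3 11 10 12  6  5  7
inc:    1  1  2  1  2  3  4  2  4  4  5  3  3  4
dec:    5  2  4  1  2  3  5  1  4  3  3  2  1  1
Best peak at i=7 (value 14): inc=4, dec=5, length 4+5−1 = 8.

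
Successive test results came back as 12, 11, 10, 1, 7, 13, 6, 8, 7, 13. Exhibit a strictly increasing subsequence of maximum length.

Patience tails give the LIS length; then backtrack through the dp parents:
12 → extends → [12]
11 → replaces 12 → [11]
10 → replaces 11 → [10]
1 → replaces 10 → [1]
7 → extends → [1, 7]
13 → extends → [1, 7, 13]
6 → replaces 7 → [1, 6, 13]
8 → replaces 13 → [1, 6, 8]
7 → replaces 8 → [1, 6, 7]
13 → extends → [1, 6, 7, 13]
Length 4; one witness is 1, 7, 8, 13.

1, 7, 8, 13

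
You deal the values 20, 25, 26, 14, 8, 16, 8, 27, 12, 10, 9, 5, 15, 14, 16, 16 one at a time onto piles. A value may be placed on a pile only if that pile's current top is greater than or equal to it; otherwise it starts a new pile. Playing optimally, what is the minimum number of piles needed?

Place each on the leftmost legal pile:
20 → new pile 1 (tops now [20])
25 → new pile 2 (tops now [20, 25])
26 → new pile 3 (tops now [20, 25, 26])
14 → pile 1 (tops now [14, 25, 26])
8 → pile 1 (tops now [8, 25, 26])
16 → pile 2 (tops now [8, 16, 26])
8 → pile 1 (tops now [8, 16, 26])
27 → new pile 4 (tops now [8, 16, 26, 27])
12 → pile 2 (tops now [8, 12, 26, 27])
10 → pile 2 (tops now [8, 10, 26, 27])
9 → pile 2 (tops now [8, 9, 26, 27])
5 → pile 1 (tops now [5, 9, 26, 27])
15 → pile 3 (tops now [5, 9, 15, 27])
14 → pile 3 (tops now [5, 9, 14, 27])
16 → pile 4 (tops now [5, 9, 14, 16])
16 → pile 4 (tops now [5, 9, 14, 16])
Four piles.

4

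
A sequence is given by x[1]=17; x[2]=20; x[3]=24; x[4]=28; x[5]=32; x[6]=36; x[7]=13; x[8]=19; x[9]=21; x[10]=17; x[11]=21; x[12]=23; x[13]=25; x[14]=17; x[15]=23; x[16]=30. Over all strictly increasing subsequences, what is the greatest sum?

Let S[i] be the best sum of a strictly increasing subsequence ending at i:
i:       1   2   3   4   5   6   7   8   9  10  11  12  13  14  15  16
x[i]:   17  20  24  28  32  36  13  19  21  17  21  23  25  17  23  30
S:      17  37  61  89 121 157  13  36  58  30  58  81 106  30  81 136
Maximum is 157 (e.g. 17 + 20 + 24 + 28 + 32 + 36).

157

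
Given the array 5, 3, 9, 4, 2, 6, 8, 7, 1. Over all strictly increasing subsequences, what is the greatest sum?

21

Let S[i] be the best sum of a strictly increasing subsequence ending at i:
i:      1  2  3  4  5  6  7  8  9
a[i]:   5  3  9  4  2  6  8  7  1
S:      5  3 14  7  2 13 21 20  1
Maximum is 21 (e.g. 3 + 4 + 6 + 8).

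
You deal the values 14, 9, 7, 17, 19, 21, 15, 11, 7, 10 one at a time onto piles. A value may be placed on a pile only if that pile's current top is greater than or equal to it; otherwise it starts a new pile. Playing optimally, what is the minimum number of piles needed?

4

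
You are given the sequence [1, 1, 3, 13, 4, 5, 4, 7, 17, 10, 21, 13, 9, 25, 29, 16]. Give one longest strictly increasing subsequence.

Patience tails give the LIS length; then backtrack through the dp parents:
1 → extends → [1]
1 → already a tail → [1]
3 → extends → [1, 3]
13 → extends → [1, 3, 13]
4 → replaces 13 → [1, 3, 4]
5 → extends → [1, 3, 4, 5]
4 → already a tail → [1, 3, 4, 5]
7 → extends → [1, 3, 4, 5, 7]
17 → extends → [1, 3, 4, 5, 7, 17]
10 → replaces 17 → [1, 3, 4, 5, 7, 10]
21 → extends → [1, 3, 4, 5, 7, 10, 21]
13 → replaces 21 → [1, 3, 4, 5, 7, 10, 13]
9 → replaces 10 → [1, 3, 4, 5, 7, 9, 13]
25 → extends → [1, 3, 4, 5, 7, 9, 13, 25]
29 → extends → [1, 3, 4, 5, 7, 9, 13, 25, 29]
16 → replaces 25 → [1, 3, 4, 5, 7, 9, 13, 16, 29]
Length 9; one witness is 1, 3, 4, 5, 7, 17, 21, 25, 29.

1, 3, 4, 5, 7, 17, 21, 25, 29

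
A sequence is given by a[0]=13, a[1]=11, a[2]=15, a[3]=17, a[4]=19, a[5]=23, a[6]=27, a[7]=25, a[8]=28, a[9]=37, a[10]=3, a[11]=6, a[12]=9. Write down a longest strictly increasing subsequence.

13, 15, 17, 19, 23, 27, 28, 37

Patience tails give the LIS length; then backtrack through the dp parents:
13 → extends → [13]
11 → replaces 13 → [11]
15 → extends → [11, 15]
17 → extends → [11, 15, 17]
19 → extends → [11, 15, 17, 19]
23 → extends → [11, 15, 17, 19, 23]
27 → extends → [11, 15, 17, 19, 23, 27]
25 → replaces 27 → [11, 15, 17, 19, 23, 25]
28 → extends → [11, 15, 17, 19, 23, 25, 28]
37 → extends → [11, 15, 17, 19, 23, 25, 28, 37]
3 → replaces 11 → [3, 15, 17, 19, 23, 25, 28, 37]
6 → replaces 15 → [3, 6, 17, 19, 23, 25, 28, 37]
9 → replaces 17 → [3, 6, 9, 19, 23, 25, 28, 37]
Length 8; one witness is 13, 15, 17, 19, 23, 27, 28, 37.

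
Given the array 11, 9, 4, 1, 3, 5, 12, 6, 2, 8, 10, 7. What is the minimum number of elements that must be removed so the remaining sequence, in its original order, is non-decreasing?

6

Fewest deletions = n − (longest non-decreasing subsequence).
Patience tails:
11 → extends → [11]
9 → replaces 11 → [9]
4 → replaces 9 → [4]
1 → replaces 4 → [1]
3 → extends → [1, 3]
5 → extends → [1, 3, 5]
12 → extends → [1, 3, 5, 12]
6 → replaces 12 → [1, 3, 5, 6]
2 → replaces 3 → [1, 2, 5, 6]
8 → extends → [1, 2, 5, 6, 8]
10 → extends → [1, 2, 5, 6, 8, 10]
7 → replaces 8 → [1, 2, 5, 6, 7, 10]
Longest non-decreasing subsequence has length 6, so deletions = 12 − 6 = 6.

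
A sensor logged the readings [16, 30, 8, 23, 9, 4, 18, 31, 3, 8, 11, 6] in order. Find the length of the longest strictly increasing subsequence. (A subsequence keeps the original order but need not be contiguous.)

4

Track the smallest tail for each achievable length (strict):
16 → extends → [16]
30 → extends → [16, 30]
8 → replaces 16 → [8, 30]
23 → replaces 30 → [8, 23]
9 → replaces 23 → [8, 9]
4 → replaces 8 → [4, 9]
18 → extends → [4, 9, 18]
31 → extends → [4, 9, 18, 31]
3 → replaces 4 → [3, 9, 18, 31]
8 → replaces 9 → [3, 8, 18, 31]
11 → replaces 18 → [3, 8, 11, 31]
6 → replaces 8 → [3, 6, 11, 31]
Four tails, so the longest strictly increasing subsequence has length 4 (e.g. 8, 9, 18, 31).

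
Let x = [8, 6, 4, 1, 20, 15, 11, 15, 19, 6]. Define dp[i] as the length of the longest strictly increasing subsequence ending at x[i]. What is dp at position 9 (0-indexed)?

2

dp[i] = 1 + max{dp[j] : j<i, x[j]<x[i]} (or 1 if no such j):
i:      0  1  2  3  4  5  6  7  8  9
x[i]:   8  6  4  1 20 15 11 15 19  6
dp:     1  1  1  1  2  2  2  3  4  2
At index 9 the value is 2.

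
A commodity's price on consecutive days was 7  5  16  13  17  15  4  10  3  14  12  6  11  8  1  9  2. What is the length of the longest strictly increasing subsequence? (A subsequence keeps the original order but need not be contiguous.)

4

Track the smallest tail for each achievable length (strict):
7 → extends → [7]
5 → replaces 7 → [5]
16 → extends → [5, 16]
13 → replaces 16 → [5, 13]
17 → extends → [5, 13, 17]
15 → replaces 17 → [5, 13, 15]
4 → replaces 5 → [4, 13, 15]
10 → replaces 13 → [4, 10, 15]
3 → replaces 4 → [3, 10, 15]
14 → replaces 15 → [3, 10, 14]
12 → replaces 14 → [3, 10, 12]
6 → replaces 10 → [3, 6, 12]
11 → replaces 12 → [3, 6, 11]
8 → replaces 11 → [3, 6, 8]
1 → replaces 3 → [1, 6, 8]
9 → extends → [1, 6, 8, 9]
2 → replaces 6 → [1, 2, 8, 9]
Four tails, so the longest strictly increasing subsequence has length 4 (e.g. 5, 6, 8, 9).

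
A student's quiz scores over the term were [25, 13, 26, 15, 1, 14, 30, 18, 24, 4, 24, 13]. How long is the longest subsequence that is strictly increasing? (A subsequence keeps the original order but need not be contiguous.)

Track the smallest tail for each achievable length (strict):
25 → extends → [25]
13 → replaces 25 → [13]
26 → extends → [13, 26]
15 → replaces 26 → [13, 15]
1 → replaces 13 → [1, 15]
14 → replaces 15 → [1, 14]
30 → extends → [1, 14, 30]
18 → replaces 30 → [1, 14, 18]
24 → extends → [1, 14, 18, 24]
4 → replaces 14 → [1, 4, 18, 24]
24 → already a tail → [1, 4, 18, 24]
13 → replaces 18 → [1, 4, 13, 24]
Four tails, so the longest strictly increasing subsequence has length 4 (e.g. 13, 15, 18, 24).

4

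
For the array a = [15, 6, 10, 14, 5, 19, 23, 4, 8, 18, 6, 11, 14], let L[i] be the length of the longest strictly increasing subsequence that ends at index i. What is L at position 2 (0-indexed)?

2

dp[i] = 1 + max{dp[j] : j<i, a[j]<a[i]} (or 1 if no such j):
i:      0  1  2  3  4  5  6  7  8  9 10 11 12
a[i]:  15  6 10 14  5 19 23  4  8 18  6 11 14
dp:     1  1  2  3  1  4  5  1  2  4  2  3  4
At index 2 the value is 2.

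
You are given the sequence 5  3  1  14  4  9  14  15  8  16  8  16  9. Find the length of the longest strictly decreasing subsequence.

Negate each value so 'decreasing' becomes 'increasing', then run patience tails on the negated sequence:
-5 → extends → [-5]
-3 → extends → [-5, -3]
-1 → extends → [-5, -3, -1]
-14 → replaces -5 → [-14, -3, -1]
-4 → replaces -3 → [-14, -4, -1]
-9 → replaces -4 → [-14, -9, -1]
-14 → already a tail → [-14, -9, -1]
-15 → replaces -14 → [-15, -9, -1]
-8 → replaces -1 → [-15, -9, -8]
-16 → replaces -15 → [-16, -9, -8]
-8 → already a tail → [-16, -9, -8]
-16 → already a tail → [-16, -9, -8]
-9 → already a tail → [-16, -9, -8]
Three tails, so the longest strictly decreasing subsequence of the original has length 3.

3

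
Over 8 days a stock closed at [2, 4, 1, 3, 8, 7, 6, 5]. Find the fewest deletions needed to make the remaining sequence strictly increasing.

5

Fewest deletions = n − (longest strictly increasing subsequence).
i:     1 2 3 4 5 6 7 8
a[i]:  2 4 1 3 8 7 6 5
dp:    1 2 1 2 3 3 3 3
max dp = 3, so deletions = 8 − 3 = 5.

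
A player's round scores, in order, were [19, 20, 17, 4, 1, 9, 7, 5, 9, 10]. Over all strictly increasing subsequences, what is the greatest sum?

Let S[i] be the best sum of a strictly increasing subsequence ending at i:
i:      1  2  3  4  5  6  7  8  9 10
a[i]:  19 20 17  4  1  9  7  5  9 10
S:     19 39 17  4  1 13 11  9 20 30
Maximum is 39 (e.g. 19 + 20).

39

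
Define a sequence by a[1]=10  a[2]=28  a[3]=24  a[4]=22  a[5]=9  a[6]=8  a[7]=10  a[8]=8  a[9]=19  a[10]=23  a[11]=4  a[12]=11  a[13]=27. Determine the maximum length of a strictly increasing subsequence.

5

Track the smallest tail for each achievable length (strict):
10 → extends → [10]
28 → extends → [10, 28]
24 → replaces 28 → [10, 24]
22 → replaces 24 → [10, 22]
9 → replaces 10 → [9, 22]
8 → replaces 9 → [8, 22]
10 → replaces 22 → [8, 10]
8 → already a tail → [8, 10]
19 → extends → [8, 10, 19]
23 → extends → [8, 10, 19, 23]
4 → replaces 8 → [4, 10, 19, 23]
11 → replaces 19 → [4, 10, 11, 23]
27 → extends → [4, 10, 11, 23, 27]
Five tails, so the longest strictly increasing subsequence has length 5 (e.g. 9, 10, 19, 23, 27).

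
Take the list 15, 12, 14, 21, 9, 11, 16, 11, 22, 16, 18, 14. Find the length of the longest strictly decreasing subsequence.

3

Let dp[i] be the longest strictly decreasing subsequence ending at i:
i:      1  2  3  4  5  6  7  8  9 10 11 12
a[i]:  15 12 14 21  9 11 16 11 22 16 18 14
dp:     1  2  2  1  3  3  2  3  1  2  2  3
Maximum is 3.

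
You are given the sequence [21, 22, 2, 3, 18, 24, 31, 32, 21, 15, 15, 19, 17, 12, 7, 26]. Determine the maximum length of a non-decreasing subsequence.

Let dp[i] be the length of the longest such subsequence ending at index i:
i:      1  2  3  4  5  6  7  8  9 10 11 12 13 14 15 16
a[i]:  21 22  2  3 18 24 31 32 21 15 15 19 17 12  7 26
dp:     1  2  1  2  3  4  5  6  4  3  4  5  5  3  3  6
Maximum dp value is 6.

6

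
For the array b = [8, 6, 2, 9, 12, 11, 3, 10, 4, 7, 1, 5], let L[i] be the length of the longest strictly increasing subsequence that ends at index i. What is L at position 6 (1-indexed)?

3

dp[i] = 1 + max{dp[j] : j<i, b[j]<b[i]} (or 1 if no such j):
i:      1  2  3  4  5  6  7  8  9 10 11 12
b[i]:   8  6  2  9 12 11  3 10  4  7  1  5
dp:     1  1  1  2  3  3  2  3  3  4  1  4
At index 6 the value is 3.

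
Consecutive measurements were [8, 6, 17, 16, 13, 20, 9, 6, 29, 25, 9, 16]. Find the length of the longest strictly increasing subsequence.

Track the smallest tail for each achievable length (strict):
8 → extends → [8]
6 → replaces 8 → [6]
17 → extends → [6, 17]
16 → replaces 17 → [6, 16]
13 → replaces 16 → [6, 13]
20 → extends → [6, 13, 20]
9 → replaces 13 → [6, 9, 20]
6 → already a tail → [6, 9, 20]
29 → extends → [6, 9, 20, 29]
25 → replaces 29 → [6, 9, 20, 25]
9 → already a tail → [6, 9, 20, 25]
16 → replaces 20 → [6, 9, 16, 25]
Four tails, so the longest strictly increasing subsequence has length 4 (e.g. 8, 17, 20, 29).

4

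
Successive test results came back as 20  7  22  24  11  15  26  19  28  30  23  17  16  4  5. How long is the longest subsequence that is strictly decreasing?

Negate each value so 'decreasing' becomes 'increasing', then run patience tails on the negated sequence:
-20 → extends → [-20]
-7 → extends → [-20, -7]
-22 → replaces -20 → [-22, -7]
-24 → replaces -22 → [-24, -7]
-11 → replaces -7 → [-24, -11]
-15 → replaces -11 → [-24, -15]
-26 → replaces -24 → [-26, -15]
-19 → replaces -15 → [-26, -19]
-28 → replaces -26 → [-28, -19]
-30 → replaces -28 → [-30, -19]
-23 → replaces -19 → [-30, -23]
-17 → extends → [-30, -23, -17]
-16 → extends → [-30, -23, -17, -16]
-4 → extends → [-30, -23, -17, -16, -4]
-5 → replaces -4 → [-30, -23, -17, -16, -5]
Five tails, so the longest strictly decreasing subsequence of the original has length 5.

5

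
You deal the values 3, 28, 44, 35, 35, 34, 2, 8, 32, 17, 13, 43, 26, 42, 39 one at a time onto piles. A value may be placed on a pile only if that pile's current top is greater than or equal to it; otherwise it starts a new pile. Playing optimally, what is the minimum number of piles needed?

Place each on the leftmost legal pile:
3 → new pile 1 (tops now [3])
28 → new pile 2 (tops now [3, 28])
44 → new pile 3 (tops now [3, 28, 44])
35 → pile 3 (tops now [3, 28, 35])
35 → pile 3 (tops now [3, 28, 35])
34 → pile 3 (tops now [3, 28, 34])
2 → pile 1 (tops now [2, 28, 34])
8 → pile 2 (tops now [2, 8, 34])
32 → pile 3 (tops now [2, 8, 32])
17 → pile 3 (tops now [2, 8, 17])
13 → pile 3 (tops now [2, 8, 13])
43 → new pile 4 (tops now [2, 8, 13, 43])
26 → pile 4 (tops now [2, 8, 13, 26])
42 → new pile 5 (tops now [2, 8, 13, 26, 42])
39 → pile 5 (tops now [2, 8, 13, 26, 39])
Five piles.

5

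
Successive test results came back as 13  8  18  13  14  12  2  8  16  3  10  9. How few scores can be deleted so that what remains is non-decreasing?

Fewest deletions = n − (longest non-decreasing subsequence).
Patience tails:
13 → extends → [13]
8 → replaces 13 → [8]
18 → extends → [8, 18]
13 → replaces 18 → [8, 13]
14 → extends → [8, 13, 14]
12 → replaces 13 → [8, 12, 14]
2 → replaces 8 → [2, 12, 14]
8 → replaces 12 → [2, 8, 14]
16 → extends → [2, 8, 14, 16]
3 → replaces 8 → [2, 3, 14, 16]
10 → replaces 14 → [2, 3, 10, 16]
9 → replaces 10 → [2, 3, 9, 16]
Longest non-decreasing subsequence has length 4, so deletions = 12 − 4 = 8.

8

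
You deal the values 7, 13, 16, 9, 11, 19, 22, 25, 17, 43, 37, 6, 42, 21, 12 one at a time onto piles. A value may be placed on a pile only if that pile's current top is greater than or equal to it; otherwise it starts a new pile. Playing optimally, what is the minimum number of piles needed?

8

The minimum number of non-increasing subsequences covering a sequence equals the length of its longest strictly increasing subsequence.
LIS length is 8 (e.g. 7, 13, 16, 19, 22, 25, 37, 42), so 8 piles are needed.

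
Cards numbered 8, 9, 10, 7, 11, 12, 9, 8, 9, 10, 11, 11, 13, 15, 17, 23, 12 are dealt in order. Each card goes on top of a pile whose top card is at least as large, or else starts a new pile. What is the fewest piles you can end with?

9

Place each on the leftmost legal pile:
8 → new pile 1 (tops now [8])
9 → new pile 2 (tops now [8, 9])
10 → new pile 3 (tops now [8, 9, 10])
7 → pile 1 (tops now [7, 9, 10])
11 → new pile 4 (tops now [7, 9, 10, 11])
12 → new pile 5 (tops now [7, 9, 10, 11, 12])
9 → pile 2 (tops now [7, 9, 10, 11, 12])
8 → pile 2 (tops now [7, 8, 10, 11, 12])
9 → pile 3 (tops now [7, 8, 9, 11, 12])
10 → pile 4 (tops now [7, 8, 9, 10, 12])
11 → pile 5 (tops now [7, 8, 9, 10, 11])
11 → pile 5 (tops now [7, 8, 9, 10, 11])
13 → new pile 6 (tops now [7, 8, 9, 10, 11, 13])
15 → new pile 7 (tops now [7, 8, 9, 10, 11, 13, 15])
17 → new pile 8 (tops now [7, 8, 9, 10, 11, 13, 15, 17])
23 → new pile 9 (tops now [7, 8, 9, 10, 11, 13, 15, 17, 23])
12 → pile 6 (tops now [7, 8, 9, 10, 11, 12, 15, 17, 23])
Nine piles.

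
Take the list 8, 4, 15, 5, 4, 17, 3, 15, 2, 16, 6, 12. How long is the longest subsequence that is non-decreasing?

Let dp[i] be the length of the longest such subsequence ending at index i:
i:      1  2  3  4  5  6  7  8  9 10 11 12
a[i]:   8  4 15  5  4 17  3 15  2 16  6 12
dp:     1  1  2  2  2  3  1  3  1  4  3  4
Maximum dp value is 4.

4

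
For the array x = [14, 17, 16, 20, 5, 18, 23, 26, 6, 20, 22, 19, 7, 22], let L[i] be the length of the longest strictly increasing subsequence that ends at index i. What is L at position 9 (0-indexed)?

4

dp[i] = 1 + max{dp[j] : j<i, x[j]<x[i]} (or 1 if no such j):
i:      0  1  2  3  4  5  6  7  8  9 10 11 12 13
x[i]:  14 17 16 20  5 18 23 26  6 20 22 19  7 22
dp:     1  2  2  3  1  3  4  5  2  4  5  4  3  5
At index 9 the value is 4.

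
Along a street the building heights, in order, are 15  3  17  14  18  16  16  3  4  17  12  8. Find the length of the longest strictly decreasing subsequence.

Negate each value so 'decreasing' becomes 'increasing', then run patience tails on the negated sequence:
-15 → extends → [-15]
-3 → extends → [-15, -3]
-17 → replaces -15 → [-17, -3]
-14 → replaces -3 → [-17, -14]
-18 → replaces -17 → [-18, -14]
-16 → replaces -14 → [-18, -16]
-16 → already a tail → [-18, -16]
-3 → extends → [-18, -16, -3]
-4 → replaces -3 → [-18, -16, -4]
-17 → replaces -16 → [-18, -17, -4]
-12 → replaces -4 → [-18, -17, -12]
-8 → extends → [-18, -17, -12, -8]
Four tails, so the longest strictly decreasing subsequence of the original has length 4.

4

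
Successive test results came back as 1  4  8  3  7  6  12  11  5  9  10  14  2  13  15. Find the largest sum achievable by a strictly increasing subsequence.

61

Let S[i] be the best sum of a strictly increasing subsequence ending at i:
i:      1  2  3  4  5  6  7  8  9 10 11 12 13 14 15
a[i]:   1  4  8  3  7  6 12 11  5  9 10 14  2 13 15
S:      1  5 13  4 12 11 25 24 10 22 32 46  3 45 61
Maximum is 61 (e.g. 1 + 4 + 8 + 9 + 10 + 14 + 15).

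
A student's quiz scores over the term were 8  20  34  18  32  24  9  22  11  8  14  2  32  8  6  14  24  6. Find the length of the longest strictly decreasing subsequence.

Let dp[i] be the longest strictly decreasing subsequence ending at i:
i:      1  2  3  4  5  6  7  8  9 10 11 12 13 14 15 16 17 18
a[i]:   8 20 34 18 32 24  9 22 11  8 14  2 32  8  6 14 24  6
dp:     1  1  1  2  2  3  4  4  5  6  5  7  2  6  7  5  3  7
Maximum is 7.

7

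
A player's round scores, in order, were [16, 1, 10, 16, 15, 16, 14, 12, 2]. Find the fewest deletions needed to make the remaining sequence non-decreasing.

Fewest deletions = n − (longest non-decreasing subsequence).
i:      1  2  3  4  5  6  7  8  9
a[i]:  16  1 10 16 15 16 14 12  2
dp:     1  1  2  3  3  4  3  3  2
max dp = 4, so deletions = 9 − 4 = 5.

5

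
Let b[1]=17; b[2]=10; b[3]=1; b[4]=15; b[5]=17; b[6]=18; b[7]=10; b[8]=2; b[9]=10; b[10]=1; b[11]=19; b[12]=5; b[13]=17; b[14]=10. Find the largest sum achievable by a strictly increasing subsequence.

Let S[i] be the best sum of a strictly increasing subsequence ending at i:
i:      1  2  3  4  5  6  7  8  9 10 11 12 13 14
b[i]:  17 10  1 15 17 18 10  2 10  1 19  5 17 10
S:     17 10  1 25 42 60 11  3 13  1 79  8 42 18
Maximum is 79 (e.g. 10 + 15 + 17 + 18 + 19).

79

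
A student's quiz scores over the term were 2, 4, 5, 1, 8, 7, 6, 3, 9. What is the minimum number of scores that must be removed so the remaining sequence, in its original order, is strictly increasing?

4

Fewest deletions = n − (longest strictly increasing subsequence).
Patience tails:
2 → extends → [2]
4 → extends → [2, 4]
5 → extends → [2, 4, 5]
1 → replaces 2 → [1, 4, 5]
8 → extends → [1, 4, 5, 8]
7 → replaces 8 → [1, 4, 5, 7]
6 → replaces 7 → [1, 4, 5, 6]
3 → replaces 4 → [1, 3, 5, 6]
9 → extends → [1, 3, 5, 6, 9]
Longest strictly increasing subsequence has length 5, so deletions = 9 − 5 = 4.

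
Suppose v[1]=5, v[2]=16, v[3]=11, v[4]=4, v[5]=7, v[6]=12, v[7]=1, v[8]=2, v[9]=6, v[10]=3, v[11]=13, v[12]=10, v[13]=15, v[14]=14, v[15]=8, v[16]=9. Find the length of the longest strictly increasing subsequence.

5

Track the smallest tail for each achievable length (strict):
5 → extends → [5]
16 → extends → [5, 16]
11 → replaces 16 → [5, 11]
4 → replaces 5 → [4, 11]
7 → replaces 11 → [4, 7]
12 → extends → [4, 7, 12]
1 → replaces 4 → [1, 7, 12]
2 → replaces 7 → [1, 2, 12]
6 → replaces 12 → [1, 2, 6]
3 → replaces 6 → [1, 2, 3]
13 → extends → [1, 2, 3, 13]
10 → replaces 13 → [1, 2, 3, 10]
15 → extends → [1, 2, 3, 10, 15]
14 → replaces 15 → [1, 2, 3, 10, 14]
8 → replaces 10 → [1, 2, 3, 8, 14]
9 → replaces 14 → [1, 2, 3, 8, 9]
Five tails, so the longest strictly increasing subsequence has length 5 (e.g. 5, 11, 12, 13, 15).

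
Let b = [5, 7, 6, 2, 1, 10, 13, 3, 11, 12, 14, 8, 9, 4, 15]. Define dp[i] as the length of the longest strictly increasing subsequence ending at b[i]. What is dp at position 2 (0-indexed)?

2

dp[i] = 1 + max{dp[j] : j<i, b[j]<b[i]} (or 1 if no such j):
i:      0  1  2  3  4  5  6  7  8  9 10 11 12 13 14
b[i]:   5  7  6  2  1 10 13  3 11 12 14  8  9  4 15
dp:     1  2  2  1  1  3  4  2  4  5  6  3  4  3  7
At index 2 the value is 2.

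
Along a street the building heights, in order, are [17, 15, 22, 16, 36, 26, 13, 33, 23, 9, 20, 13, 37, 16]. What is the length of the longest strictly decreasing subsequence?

5

Let dp[i] be the longest strictly decreasing subsequence ending at i:
i:      1  2  3  4  5  6  7  8  9 10 11 12 13 14
a[i]:  17 15 22 16 36 26 13 33 23  9 20 13 37 16
dp:     1  2  1  2  1  2  3  2  3  4  4  5  1  5
Maximum is 5.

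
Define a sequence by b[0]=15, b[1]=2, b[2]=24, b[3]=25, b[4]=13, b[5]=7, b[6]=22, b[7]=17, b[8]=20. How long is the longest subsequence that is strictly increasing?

4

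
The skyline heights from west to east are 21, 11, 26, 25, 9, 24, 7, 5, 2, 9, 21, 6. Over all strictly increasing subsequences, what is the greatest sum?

Let S[i] be the best sum of a strictly increasing subsequence ending at i:
i:      1  2  3  4  5  6  7  8  9 10 11 12
a[i]:  21 11 26 25  9 24  7  5  2  9 21  6
S:     21 11 47 46  9 45  7  5  2 16 37 11
Maximum is 47 (e.g. 21 + 26).

47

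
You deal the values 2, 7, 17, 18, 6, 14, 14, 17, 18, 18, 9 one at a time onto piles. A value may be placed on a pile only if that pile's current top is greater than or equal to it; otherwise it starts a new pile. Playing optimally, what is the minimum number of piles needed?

5

Place each on the leftmost legal pile:
2 → new pile 1 (tops now [2])
7 → new pile 2 (tops now [2, 7])
17 → new pile 3 (tops now [2, 7, 17])
18 → new pile 4 (tops now [2, 7, 17, 18])
6 → pile 2 (tops now [2, 6, 17, 18])
14 → pile 3 (tops now [2, 6, 14, 18])
14 → pile 3 (tops now [2, 6, 14, 18])
17 → pile 4 (tops now [2, 6, 14, 17])
18 → new pile 5 (tops now [2, 6, 14, 17, 18])
18 → pile 5 (tops now [2, 6, 14, 17, 18])
9 → pile 3 (tops now [2, 6, 9, 17, 18])
Five piles.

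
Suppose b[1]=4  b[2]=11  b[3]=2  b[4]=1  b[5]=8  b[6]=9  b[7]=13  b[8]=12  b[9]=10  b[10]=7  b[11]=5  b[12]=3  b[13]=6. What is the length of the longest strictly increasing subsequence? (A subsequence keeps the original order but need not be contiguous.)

Track the smallest tail for each achievable length (strict):
4 → extends → [4]
11 → extends → [4, 11]
2 → replaces 4 → [2, 11]
1 → replaces 2 → [1, 11]
8 → replaces 11 → [1, 8]
9 → extends → [1, 8, 9]
13 → extends → [1, 8, 9, 13]
12 → replaces 13 → [1, 8, 9, 12]
10 → replaces 12 → [1, 8, 9, 10]
7 → replaces 8 → [1, 7, 9, 10]
5 → replaces 7 → [1, 5, 9, 10]
3 → replaces 5 → [1, 3, 9, 10]
6 → replaces 9 → [1, 3, 6, 10]
Four tails, so the longest strictly increasing subsequence has length 4 (e.g. 4, 8, 9, 13).

4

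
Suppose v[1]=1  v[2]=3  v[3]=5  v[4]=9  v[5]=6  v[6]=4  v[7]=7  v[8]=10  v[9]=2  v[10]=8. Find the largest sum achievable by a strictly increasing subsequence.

32

Let S[i] be the best sum of a strictly increasing subsequence ending at i:
i:      1  2  3  4  5  6  7  8  9 10
v[i]:   1  3  5  9  6  4  7 10  2  8
S:      1  4  9 18 15  8 22 32  3 30
Maximum is 32 (e.g. 1 + 3 + 5 + 6 + 7 + 10).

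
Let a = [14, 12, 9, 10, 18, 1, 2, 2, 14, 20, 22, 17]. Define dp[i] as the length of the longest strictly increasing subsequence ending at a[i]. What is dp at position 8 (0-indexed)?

dp[i] = 1 + max{dp[j] : j<i, a[j]<a[i]} (or 1 if no such j):
i:      0  1  2  3  4  5  6  7  8  9 10 11
a[i]:  14 12  9 10 18  1  2  2 14 20 22 17
dp:     1  1  1  2  3  1  2  2  3  4  5  4
At index 8 the value is 3.

3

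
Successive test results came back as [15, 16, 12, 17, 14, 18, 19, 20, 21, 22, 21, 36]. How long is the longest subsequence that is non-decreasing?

Track the smallest tail for each achievable length (allowing ties):
15 → extends → [15]
16 → extends → [15, 16]
12 → replaces 15 → [12, 16]
17 → extends → [12, 16, 17]
14 → replaces 16 → [12, 14, 17]
18 → extends → [12, 14, 17, 18]
19 → extends → [12, 14, 17, 18, 19]
20 → extends → [12, 14, 17, 18, 19, 20]
21 → extends → [12, 14, 17, 18, 19, 20, 21]
22 → extends → [12, 14, 17, 18, 19, 20, 21, 22]
21 → replaces 22 → [12, 14, 17, 18, 19, 20, 21, 21]
36 → extends → [12, 14, 17, 18, 19, 20, 21, 21, 36]
Nine tails, so the longest non-decreasing subsequence has length 9 (e.g. 15, 16, 17, 18, 19, 20, 21, 22, 36).

9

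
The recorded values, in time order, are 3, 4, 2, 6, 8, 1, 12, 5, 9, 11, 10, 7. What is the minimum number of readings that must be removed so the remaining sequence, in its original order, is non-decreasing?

Fewest deletions = n − (longest non-decreasing subsequence).
Patience tails:
3 → extends → [3]
4 → extends → [3, 4]
2 → replaces 3 → [2, 4]
6 → extends → [2, 4, 6]
8 → extends → [2, 4, 6, 8]
1 → replaces 2 → [1, 4, 6, 8]
12 → extends → [1, 4, 6, 8, 12]
5 → replaces 6 → [1, 4, 5, 8, 12]
9 → replaces 12 → [1, 4, 5, 8, 9]
11 → extends → [1, 4, 5, 8, 9, 11]
10 → replaces 11 → [1, 4, 5, 8, 9, 10]
7 → replaces 8 → [1, 4, 5, 7, 9, 10]
Longest non-decreasing subsequence has length 6, so deletions = 12 − 6 = 6.

6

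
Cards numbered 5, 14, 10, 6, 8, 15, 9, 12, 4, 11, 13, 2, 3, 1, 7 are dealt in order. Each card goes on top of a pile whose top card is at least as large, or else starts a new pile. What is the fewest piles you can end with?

6

Place each on the leftmost legal pile:
5 → new pile 1 (tops now [5])
14 → new pile 2 (tops now [5, 14])
10 → pile 2 (tops now [5, 10])
6 → pile 2 (tops now [5, 6])
8 → new pile 3 (tops now [5, 6, 8])
15 → new pile 4 (tops now [5, 6, 8, 15])
9 → pile 4 (tops now [5, 6, 8, 9])
12 → new pile 5 (tops now [5, 6, 8, 9, 12])
4 → pile 1 (tops now [4, 6, 8, 9, 12])
11 → pile 5 (tops now [4, 6, 8, 9, 11])
13 → new pile 6 (tops now [4, 6, 8, 9, 11, 13])
2 → pile 1 (tops now [2, 6, 8, 9, 11, 13])
3 → pile 2 (tops now [2, 3, 8, 9, 11, 13])
1 → pile 1 (tops now [1, 3, 8, 9, 11, 13])
7 → pile 3 (tops now [1, 3, 7, 9, 11, 13])
Six piles.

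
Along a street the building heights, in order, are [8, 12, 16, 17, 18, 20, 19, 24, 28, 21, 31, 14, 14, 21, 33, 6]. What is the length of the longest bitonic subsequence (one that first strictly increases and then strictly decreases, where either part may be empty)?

11

inc[i] = longest strictly increasing subsequence ending at i; dec[i] = longest strictly decreasing subsequence starting at i:
i:      1  2  3  4  5  6  7  8  9 10 11 12 13 14 15 16
a[i]:   8 12 16 17 18 20 19 24 28 21 31 14 14 21 33  6
inc:    1  2  3  4  5  6  6  7  8  7  9  3  3  7 10  1
dec:    2  2  3  3  3  4  3  4  4  3  3  2  2  2  2  1
Best peak at i=9 (value 28): inc=8, dec=4, length 8+4−1 = 11.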